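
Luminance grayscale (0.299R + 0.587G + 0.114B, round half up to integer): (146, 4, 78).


Gray = 0.299×R + 0.587×G + 0.114×B
Gray = 0.299×146 + 0.587×4 + 0.114×78
Gray = 43.654 + 2.348 + 8.892
Gray = 54.894 → round half up → 55
Gray = 55


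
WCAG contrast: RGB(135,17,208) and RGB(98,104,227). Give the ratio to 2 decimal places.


Linearize each sRGB channel c=v/255: c/12.92 if c ≤ 0.04045 else ((c+0.055)/1.055)^2.4
L = 0.2126×R_lin + 0.7152×G_lin + 0.0722×B_lin
Color 1 (135,17,208):
  R=135: 135/255≈0.5294 > 0.04045 → ((0.5294+0.055)/1.055)^2.4 ≈ 0.24228
  G=17: 17/255≈0.0667 > 0.04045 → ((0.0667+0.055)/1.055)^2.4 ≈ 0.00561
  B=208: 208/255≈0.8157 > 0.04045 → ((0.8157+0.055)/1.055)^2.4 ≈ 0.63076
  L1 = 0.2126×0.24228 + 0.7152×0.00561 + 0.0722×0.63076 ≈ 0.10106
Color 2 (98,104,227):
  R=98: 98/255≈0.3843 > 0.04045 → ((0.3843+0.055)/1.055)^2.4 ≈ 0.12214
  G=104: 104/255≈0.4078 > 0.04045 → ((0.4078+0.055)/1.055)^2.4 ≈ 0.13843
  B=227: 227/255≈0.8902 > 0.04045 → ((0.8902+0.055)/1.055)^2.4 ≈ 0.76815
  L2 = 0.2126×0.12214 + 0.7152×0.13843 + 0.0722×0.76815 ≈ 0.18043
Lighter = 0.18043, Darker = 0.10106
Ratio = (L_lighter + 0.05) / (L_darker + 0.05)
Ratio = (0.18043 + 0.05) / (0.10106 + 0.05) = 0.23043 / 0.15106 ≈ 1.5255
Ratio ≈ 1.53:1


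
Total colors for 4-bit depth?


Colors = 2^bits = 2^4
= 16 colors


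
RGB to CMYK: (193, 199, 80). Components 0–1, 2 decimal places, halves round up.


R'=193/255≈0.7569, G'=199/255≈0.7804, B'=80/255≈0.3137
K = 1 - max(R',G',B') = 1 - 199/255 = 56/255 = 0.21960… → 0.22
(1-R'-K)/(1-K) simplifies to (max-R)/max with max = 199:
C = (199-193)/199 = 6/199 = 0.03015… → 0.03
M = (199-199)/199 = 0/199 = 0 → 0.00
Y = (199-80)/199 = 119/199 = 0.59798… → 0.60
= CMYK(0.03, 0.00, 0.60, 0.22)


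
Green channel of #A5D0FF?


Color: #A5D0FF
R = A5 = 165
G = D0 = 208
B = FF = 255
Green = 208


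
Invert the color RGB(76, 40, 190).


Invert: (255-R, 255-G, 255-B)
R: 255-76 = 179
G: 255-40 = 215
B: 255-190 = 65
= RGB(179, 215, 65)


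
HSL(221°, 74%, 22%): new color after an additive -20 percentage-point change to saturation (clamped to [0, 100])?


Original S = 74%
Adjustment = -20 percentage points
New S = 74 + (-20) = 54
Clamp to [0, 100] → 54
= HSL(221°, 54%, 22%)


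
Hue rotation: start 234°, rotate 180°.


New hue = (H + rotation) mod 360
New hue = (234 + 180) mod 360
= 414 mod 360
= 54°


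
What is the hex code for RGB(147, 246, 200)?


R = 147 → 93 (hex)
G = 246 → F6 (hex)
B = 200 → C8 (hex)
Hex = #93F6C8


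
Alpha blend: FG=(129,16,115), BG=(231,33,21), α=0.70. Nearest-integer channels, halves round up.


C = α×F + (1-α)×B, with 1-α = 0.30
R: 0.70×129 + 0.30×231 = 90.30 + 69.30 = 159.60 → 160
G: 0.70×16 + 0.30×33 = 11.20 + 9.90 = 21.10 → 21
B: 0.70×115 + 0.30×21 = 80.50 + 6.30 = 86.80 → 87
= RGB(160, 21, 87)


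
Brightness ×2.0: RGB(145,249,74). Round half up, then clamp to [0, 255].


Multiply each channel by 2.0, round half up, clamp to [0, 255]
R: 145×2.0 = 290 → clamp → 255
G: 249×2.0 = 498 → clamp → 255
B: 74×2.0 = 148
= RGB(255, 255, 148)


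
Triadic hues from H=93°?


Triadic: equally spaced at 120° intervals
H1 = 93°
H2 = (93 + 120) mod 360 = 213°
H3 = (93 + 240) mod 360 = 333°
Triadic = 93°, 213°, 333°


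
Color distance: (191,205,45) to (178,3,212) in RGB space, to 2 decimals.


d = √[(R₁-R₂)² + (G₁-G₂)² + (B₁-B₂)²]
d = √[(191-178)² + (205-3)² + (45-212)²]
d = √[169 + 40804 + 27889]
d = √68862
d ≈ 262.42


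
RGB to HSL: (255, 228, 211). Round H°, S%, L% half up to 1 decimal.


Normalize: R'=255/255≈1.0000, G'=228/255≈0.8941, B'=211/255≈0.8275
Max=255/255, Min=211/255, Δ=Max-Min=44/255
L = (Max+Min)/2 = (255+211)/510 = 466/510 = 0.91372… → L = 91.4%
L > 0.5 → S = Δ/(2-Max-Min) = 44/(510-255-211) = 44/44 = 1 → S = 100.0%
(the 1/255 factors cancel in S and H, so raw channel differences can be used)
Max is R' → H = 60 × (((G-B)/Δ) mod 6) = 60 × (((228-211)/44) mod 6)
  17/44 = 0.3863…
  H = 60 × 0.3863… = 23.181…° → H = 23.2°
= HSL(23.2°, 100.0%, 91.4%)


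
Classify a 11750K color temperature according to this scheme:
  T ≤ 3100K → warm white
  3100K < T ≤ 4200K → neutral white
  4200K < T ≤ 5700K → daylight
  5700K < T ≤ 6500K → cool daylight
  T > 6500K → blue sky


Temperature: 11750K
11750K > 6500K → blue sky
Classification: blue sky


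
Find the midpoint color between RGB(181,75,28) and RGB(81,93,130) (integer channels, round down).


Midpoint: each channel = ⌊(C₁+C₂)/2⌋
R: ⌊(181+81)/2⌋ = 131
G: ⌊(75+93)/2⌋ = 84
B: ⌊(28+130)/2⌋ = 79
= RGB(131, 84, 79)


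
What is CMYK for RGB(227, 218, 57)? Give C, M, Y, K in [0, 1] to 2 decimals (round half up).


R'=227/255≈0.8902, G'=218/255≈0.8549, B'=57/255≈0.2235
K = 1 - max(R',G',B') = 1 - 227/255 = 28/255 = 0.10980… → 0.11
(1-R'-K)/(1-K) simplifies to (max-R)/max with max = 227:
C = (227-227)/227 = 0/227 = 0 → 0.00
M = (227-218)/227 = 9/227 = 0.03964… → 0.04
Y = (227-57)/227 = 170/227 = 0.74889… → 0.75
= CMYK(0.00, 0.04, 0.75, 0.11)


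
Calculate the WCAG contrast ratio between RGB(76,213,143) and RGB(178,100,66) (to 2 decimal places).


Linearize each sRGB channel c=v/255: c/12.92 if c ≤ 0.04045 else ((c+0.055)/1.055)^2.4
L = 0.2126×R_lin + 0.7152×G_lin + 0.0722×B_lin
Color 1 (76,213,143):
  R=76: 76/255≈0.2980 > 0.04045 → ((0.2980+0.055)/1.055)^2.4 ≈ 0.07227
  G=213: 213/255≈0.8353 > 0.04045 → ((0.8353+0.055)/1.055)^2.4 ≈ 0.66539
  B=143: 143/255≈0.5608 > 0.04045 → ((0.5608+0.055)/1.055)^2.4 ≈ 0.27468
  L1 = 0.2126×0.07227 + 0.7152×0.66539 + 0.0722×0.27468 ≈ 0.51108
Color 2 (178,100,66):
  R=178: 178/255≈0.6980 > 0.04045 → ((0.6980+0.055)/1.055)^2.4 ≈ 0.44520
  G=100: 100/255≈0.3922 > 0.04045 → ((0.3922+0.055)/1.055)^2.4 ≈ 0.12744
  B=66: 66/255≈0.2588 > 0.04045 → ((0.2588+0.055)/1.055)^2.4 ≈ 0.05448
  L2 = 0.2126×0.44520 + 0.7152×0.12744 + 0.0722×0.05448 ≈ 0.18973
Lighter = 0.51108, Darker = 0.18973
Ratio = (L_lighter + 0.05) / (L_darker + 0.05)
Ratio = (0.51108 + 0.05) / (0.18973 + 0.05) = 0.56108 / 0.23973 ≈ 2.3405
Ratio ≈ 2.34:1


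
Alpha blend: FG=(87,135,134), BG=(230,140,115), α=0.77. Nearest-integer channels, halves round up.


C = α×F + (1-α)×B, with 1-α = 0.23
R: 0.77×87 + 0.23×230 = 66.99 + 52.90 = 119.89 → 120
G: 0.77×135 + 0.23×140 = 103.95 + 32.20 = 136.15 → 136
B: 0.77×134 + 0.23×115 = 103.18 + 26.45 = 129.63 → 130
= RGB(120, 136, 130)


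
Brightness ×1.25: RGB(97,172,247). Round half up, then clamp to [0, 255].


Multiply each channel by 1.25, round half up, clamp to [0, 255]
R: 97×1.25 = 121.25 → round → 121
G: 172×1.25 = 215
B: 247×1.25 = 308.75 → round → 309 → clamp → 255
= RGB(121, 215, 255)


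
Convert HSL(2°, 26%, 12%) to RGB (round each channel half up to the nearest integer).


H=2°, S=0.26, L=0.12
C = (1-|2L-1|)×S = (1-|-0.76|)×0.26 = 0.0624
H' = H/60 = 2/60 ≈ 0.0333; X = C×(1-|H' mod 2 - 1|) = 0.00208
m = L - C/2 = 0.12 - 0.0312 = 0.0888
Sector ⌊H'⌋ = 0 → (R',G',B') = (0.0624, 0.00208, 0.0)
RGB = ((R'+m)×255, (G'+m)×255, (B'+m)×255) = (38.556, 23.1744, 22.644)
Round half up → RGB(39, 23, 23)


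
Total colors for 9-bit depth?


Colors = 2^bits = 2^9
= 512 colors


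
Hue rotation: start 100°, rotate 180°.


New hue = (H + rotation) mod 360
New hue = (100 + 180) mod 360
= 280 mod 360
= 280°


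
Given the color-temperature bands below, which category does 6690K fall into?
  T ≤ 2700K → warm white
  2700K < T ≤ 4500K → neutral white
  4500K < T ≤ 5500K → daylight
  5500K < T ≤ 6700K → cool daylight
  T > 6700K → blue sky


Temperature: 6690K
5500K < 6690K ≤ 6700K → cool daylight
Classification: cool daylight


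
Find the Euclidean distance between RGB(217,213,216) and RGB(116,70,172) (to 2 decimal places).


d = √[(R₁-R₂)² + (G₁-G₂)² + (B₁-B₂)²]
d = √[(217-116)² + (213-70)² + (216-172)²]
d = √[10201 + 20449 + 1936]
d = √32586
d ≈ 180.52


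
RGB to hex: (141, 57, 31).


R = 141 → 8D (hex)
G = 57 → 39 (hex)
B = 31 → 1F (hex)
Hex = #8D391F


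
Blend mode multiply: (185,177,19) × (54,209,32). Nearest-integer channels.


Multiply: C = A×B/255, rounded to nearest integer
R: 185×54/255 = 9990/255 ≈ 39.176 → 39
G: 177×209/255 = 36993/255 ≈ 145.071 → 145
B: 19×32/255 = 608/255 ≈ 2.384 → 2
= RGB(39, 145, 2)


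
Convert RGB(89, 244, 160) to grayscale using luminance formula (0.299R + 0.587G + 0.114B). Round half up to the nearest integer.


Gray = 0.299×R + 0.587×G + 0.114×B
Gray = 0.299×89 + 0.587×244 + 0.114×160
Gray = 26.611 + 143.228 + 18.240
Gray = 188.079 → round half up → 188
Gray = 188


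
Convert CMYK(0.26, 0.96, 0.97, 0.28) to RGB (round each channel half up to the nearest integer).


R = 255 × (1-C) × (1-K) = 255 × 0.74 × 0.72 = 135.864 → 136
G = 255 × (1-M) × (1-K) = 255 × 0.04 × 0.72 = 7.344 → 7
B = 255 × (1-Y) × (1-K) = 255 × 0.03 × 0.72 = 5.508 → 6
= RGB(136, 7, 6)


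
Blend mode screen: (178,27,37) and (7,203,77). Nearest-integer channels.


Screen: C = 255 - (255-A)×(255-B)/255, rounded to nearest integer
R: 255 - (255-178)×(255-7)/255 = 255 - 19096/255 ≈ 255 - 74.886 = 180.114 → 180
G: 255 - (255-27)×(255-203)/255 = 255 - 11856/255 ≈ 255 - 46.494 = 208.506 → 209
B: 255 - (255-37)×(255-77)/255 = 255 - 38804/255 ≈ 255 - 152.173 = 102.827 → 103
= RGB(180, 209, 103)


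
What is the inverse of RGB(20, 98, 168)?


Invert: (255-R, 255-G, 255-B)
R: 255-20 = 235
G: 255-98 = 157
B: 255-168 = 87
= RGB(235, 157, 87)


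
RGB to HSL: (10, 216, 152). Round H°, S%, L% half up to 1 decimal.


Normalize: R'=10/255≈0.0392, G'=216/255≈0.8471, B'=152/255≈0.5961
Max=216/255, Min=10/255, Δ=Max-Min=206/255
L = (Max+Min)/2 = (216+10)/510 = 226/510 = 0.44313… → L = 44.3%
L ≤ 0.5 → S = Δ/(Max+Min) = 206/(216+10) = 206/226 = 0.91150… → S = 91.2%
(the 1/255 factors cancel in S and H, so raw channel differences can be used)
Max is G' → H = 60 × ((B-R)/Δ + 2) = 60 × ((152-10)/206 + 2)
  142/206 + 2 = 0.6893… + 2 = 2.6893…
  H = 60 × 2.6893… = 161.359…° → H = 161.4°
= HSL(161.4°, 91.2%, 44.3%)


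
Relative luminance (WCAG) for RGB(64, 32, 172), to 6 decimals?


Linearize each channel (sRGB transfer function): c = v/255; c_lin = c/12.92 if c ≤ 0.04045, else ((c+0.055)/1.055)^2.4
  R: 64/255 ≈ 0.250980 > 0.04045 → ((0.250980+0.055)/1.055)^2.4 ≈ 0.051269
  G: 32/255 ≈ 0.125490 > 0.04045 → ((0.125490+0.055)/1.055)^2.4 ≈ 0.014444
  B: 172/255 ≈ 0.674510 > 0.04045 → ((0.674510+0.055)/1.055)^2.4 ≈ 0.412543
R_lin = 0.051269, G_lin = 0.014444, B_lin = 0.412543
L = 0.2126×R + 0.7152×G + 0.0722×B
L = 0.2126×0.051269 + 0.7152×0.014444 + 0.0722×0.412543
L ≈ 0.051016


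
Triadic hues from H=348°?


Triadic: equally spaced at 120° intervals
H1 = 348°
H2 = (348 + 120) mod 360 = 108°
H3 = (348 + 240) mod 360 = 228°
Triadic = 348°, 108°, 228°


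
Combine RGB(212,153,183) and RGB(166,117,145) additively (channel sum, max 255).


Additive: each channel = min(255, C₁+C₂)
R: 212+166 = 378 → 255
G: 153+117 = 270 → 255
B: 183+145 = 328 → 255
= RGB(255, 255, 255)


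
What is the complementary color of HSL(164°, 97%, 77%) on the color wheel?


Complement = opposite side of color wheel = hue + 180°
H' = (164 + 180) mod 360 = 344°
S and L unchanged.
= HSL(344°, 97%, 77%)


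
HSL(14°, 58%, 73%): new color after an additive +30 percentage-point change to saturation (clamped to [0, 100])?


Original S = 58%
Adjustment = +30 percentage points
New S = 58 + (30) = 88
Clamp to [0, 100] → 88
= HSL(14°, 88%, 73%)


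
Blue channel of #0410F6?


Color: #0410F6
R = 04 = 4
G = 10 = 16
B = F6 = 246
Blue = 246


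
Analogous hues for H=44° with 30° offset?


Base hue: 44°
Left analog: (44 - 30) mod 360 = 14°
Right analog: (44 + 30) mod 360 = 74°
Analogous hues = 14° and 74°


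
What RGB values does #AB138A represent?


AB → 171 (R)
13 → 19 (G)
8A → 138 (B)
= RGB(171, 19, 138)


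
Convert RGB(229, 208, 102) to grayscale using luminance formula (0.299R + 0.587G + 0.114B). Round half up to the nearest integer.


Gray = 0.299×R + 0.587×G + 0.114×B
Gray = 0.299×229 + 0.587×208 + 0.114×102
Gray = 68.471 + 122.096 + 11.628
Gray = 202.195 → round half up → 202
Gray = 202


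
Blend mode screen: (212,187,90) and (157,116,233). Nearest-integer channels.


Screen: C = 255 - (255-A)×(255-B)/255, rounded to nearest integer
R: 255 - (255-212)×(255-157)/255 = 255 - 4214/255 ≈ 255 - 16.525 = 238.475 → 238
G: 255 - (255-187)×(255-116)/255 = 255 - 9452/255 ≈ 255 - 37.067 = 217.933 → 218
B: 255 - (255-90)×(255-233)/255 = 255 - 3630/255 ≈ 255 - 14.235 = 240.765 → 241
= RGB(238, 218, 241)


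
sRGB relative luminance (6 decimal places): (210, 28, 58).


Linearize each channel (sRGB transfer function): c = v/255; c_lin = c/12.92 if c ≤ 0.04045, else ((c+0.055)/1.055)^2.4
  R: 210/255 ≈ 0.823529 > 0.04045 → ((0.823529+0.055)/1.055)^2.4 ≈ 0.644480
  G: 28/255 ≈ 0.109804 > 0.04045 → ((0.109804+0.055)/1.055)^2.4 ≈ 0.011612
  B: 58/255 ≈ 0.227451 > 0.04045 → ((0.227451+0.055)/1.055)^2.4 ≈ 0.042311
R_lin = 0.644480, G_lin = 0.011612, B_lin = 0.042311
L = 0.2126×R + 0.7152×G + 0.0722×B
L = 0.2126×0.644480 + 0.7152×0.011612 + 0.0722×0.042311
L ≈ 0.148376


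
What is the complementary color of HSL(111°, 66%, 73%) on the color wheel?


Complement = opposite side of color wheel = hue + 180°
H' = (111 + 180) mod 360 = 291°
S and L unchanged.
= HSL(291°, 66%, 73%)


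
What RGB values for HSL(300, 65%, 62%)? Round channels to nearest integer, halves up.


H=300°, S=0.65, L=0.62
C = (1-|2L-1|)×S = (1-|0.24|)×0.65 = 0.494
H' = H/60 = 300/60 ≈ 5.0000; X = C×(1-|H' mod 2 - 1|) = 0.494
m = L - C/2 = 0.62 - 0.247 = 0.373
Sector ⌊H'⌋ = 5 → (R',G',B') = (0.494, 0.0, 0.494)
RGB = ((R'+m)×255, (G'+m)×255, (B'+m)×255) = (221.085, 95.115, 221.085)
Round half up → RGB(221, 95, 221)


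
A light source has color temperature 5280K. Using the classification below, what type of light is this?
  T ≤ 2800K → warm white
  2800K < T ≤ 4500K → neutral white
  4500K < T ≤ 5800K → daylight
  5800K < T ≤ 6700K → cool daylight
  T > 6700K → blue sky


Temperature: 5280K
4500K < 5280K ≤ 5800K → daylight
Classification: daylight


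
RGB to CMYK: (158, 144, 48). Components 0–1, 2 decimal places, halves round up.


R'=158/255≈0.6196, G'=144/255≈0.5647, B'=48/255≈0.1882
K = 1 - max(R',G',B') = 1 - 158/255 = 97/255 = 0.38039… → 0.38
(1-R'-K)/(1-K) simplifies to (max-R)/max with max = 158:
C = (158-158)/158 = 0/158 = 0 → 0.00
M = (158-144)/158 = 14/158 = 0.08860… → 0.09
Y = (158-48)/158 = 110/158 = 0.69620… → 0.70
= CMYK(0.00, 0.09, 0.70, 0.38)


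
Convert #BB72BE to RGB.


BB → 187 (R)
72 → 114 (G)
BE → 190 (B)
= RGB(187, 114, 190)


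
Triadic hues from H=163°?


Triadic: equally spaced at 120° intervals
H1 = 163°
H2 = (163 + 120) mod 360 = 283°
H3 = (163 + 240) mod 360 = 43°
Triadic = 163°, 283°, 43°


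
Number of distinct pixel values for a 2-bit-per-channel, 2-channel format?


Total bits = 2 bits/channel × 2 channels = 4 bits
Distinct pixel values = 2^4
= 16 pixel values


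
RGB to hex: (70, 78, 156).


R = 70 → 46 (hex)
G = 78 → 4E (hex)
B = 156 → 9C (hex)
Hex = #464E9C


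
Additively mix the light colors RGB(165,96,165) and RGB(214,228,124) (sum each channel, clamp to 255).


Additive: each channel = min(255, C₁+C₂)
R: 165+214 = 379 → 255
G: 96+228 = 324 → 255
B: 165+124 = 289 → 255
= RGB(255, 255, 255)


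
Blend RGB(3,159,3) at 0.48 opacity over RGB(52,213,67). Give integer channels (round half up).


C = α×F + (1-α)×B, with 1-α = 0.52
R: 0.48×3 + 0.52×52 = 1.44 + 27.04 = 28.48 → 28
G: 0.48×159 + 0.52×213 = 76.32 + 110.76 = 187.08 → 187
B: 0.48×3 + 0.52×67 = 1.44 + 34.84 = 36.28 → 36
= RGB(28, 187, 36)


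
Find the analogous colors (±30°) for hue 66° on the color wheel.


Base hue: 66°
Left analog: (66 - 30) mod 360 = 36°
Right analog: (66 + 30) mod 360 = 96°
Analogous hues = 36° and 96°


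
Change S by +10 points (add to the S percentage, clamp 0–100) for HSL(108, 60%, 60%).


Original S = 60%
Adjustment = +10 percentage points
New S = 60 + (10) = 70
Clamp to [0, 100] → 70
= HSL(108°, 70%, 60%)


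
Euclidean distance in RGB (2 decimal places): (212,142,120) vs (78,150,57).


d = √[(R₁-R₂)² + (G₁-G₂)² + (B₁-B₂)²]
d = √[(212-78)² + (142-150)² + (120-57)²]
d = √[17956 + 64 + 3969]
d = √21989
d ≈ 148.29


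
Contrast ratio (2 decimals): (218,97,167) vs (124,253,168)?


Linearize each sRGB channel c=v/255: c/12.92 if c ≤ 0.04045 else ((c+0.055)/1.055)^2.4
L = 0.2126×R_lin + 0.7152×G_lin + 0.0722×B_lin
Color 1 (218,97,167):
  R=218: 218/255≈0.8549 > 0.04045 → ((0.8549+0.055)/1.055)^2.4 ≈ 0.70110
  G=97: 97/255≈0.3804 > 0.04045 → ((0.3804+0.055)/1.055)^2.4 ≈ 0.11954
  B=167: 167/255≈0.6549 > 0.04045 → ((0.6549+0.055)/1.055)^2.4 ≈ 0.38643
  L1 = 0.2126×0.70110 + 0.7152×0.11954 + 0.0722×0.38643 ≈ 0.26245
Color 2 (124,253,168):
  R=124: 124/255≈0.4863 > 0.04045 → ((0.4863+0.055)/1.055)^2.4 ≈ 0.20156
  G=253: 253/255≈0.9922 > 0.04045 → ((0.9922+0.055)/1.055)^2.4 ≈ 0.98225
  B=168: 168/255≈0.6588 > 0.04045 → ((0.6588+0.055)/1.055)^2.4 ≈ 0.39157
  L2 = 0.2126×0.20156 + 0.7152×0.98225 + 0.0722×0.39157 ≈ 0.77363
Lighter = 0.77363, Darker = 0.26245
Ratio = (L_lighter + 0.05) / (L_darker + 0.05)
Ratio = (0.77363 + 0.05) / (0.26245 + 0.05) = 0.82363 / 0.31245 ≈ 2.6360
Ratio ≈ 2.64:1


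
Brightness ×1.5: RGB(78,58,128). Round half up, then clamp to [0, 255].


Multiply each channel by 1.5, round half up, clamp to [0, 255]
R: 78×1.5 = 117
G: 58×1.5 = 87
B: 128×1.5 = 192
= RGB(117, 87, 192)


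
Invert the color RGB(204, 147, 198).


Invert: (255-R, 255-G, 255-B)
R: 255-204 = 51
G: 255-147 = 108
B: 255-198 = 57
= RGB(51, 108, 57)


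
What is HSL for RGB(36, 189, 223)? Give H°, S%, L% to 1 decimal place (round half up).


Normalize: R'=36/255≈0.1412, G'=189/255≈0.7412, B'=223/255≈0.8745
Max=223/255, Min=36/255, Δ=Max-Min=187/255
L = (Max+Min)/2 = (223+36)/510 = 259/510 = 0.50784… → L = 50.8%
L > 0.5 → S = Δ/(2-Max-Min) = 187/(510-223-36) = 187/251 = 0.74501… → S = 74.5%
(the 1/255 factors cancel in S and H, so raw channel differences can be used)
Max is B' → H = 60 × ((R-G)/Δ + 4) = 60 × ((36-189)/187 + 4)
  -153/187 + 4 = -0.8181… + 4 = 3.1818…
  H = 60 × 3.1818… = 190.909…° → H = 190.9°
= HSL(190.9°, 74.5%, 50.8%)


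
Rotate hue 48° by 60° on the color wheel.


New hue = (H + rotation) mod 360
New hue = (48 + 60) mod 360
= 108 mod 360
= 108°


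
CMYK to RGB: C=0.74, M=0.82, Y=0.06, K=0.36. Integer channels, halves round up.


R = 255 × (1-C) × (1-K) = 255 × 0.26 × 0.64 = 42.432 → 42
G = 255 × (1-M) × (1-K) = 255 × 0.18 × 0.64 = 29.376 → 29
B = 255 × (1-Y) × (1-K) = 255 × 0.94 × 0.64 = 153.408 → 153
= RGB(42, 29, 153)


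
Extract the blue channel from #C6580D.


Color: #C6580D
R = C6 = 198
G = 58 = 88
B = 0D = 13
Blue = 13


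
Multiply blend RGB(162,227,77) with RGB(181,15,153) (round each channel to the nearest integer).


Multiply: C = A×B/255, rounded to nearest integer
R: 162×181/255 = 29322/255 ≈ 114.988 → 115
G: 227×15/255 = 3405/255 ≈ 13.353 → 13
B: 77×153/255 = 11781/255 ≈ 46.200 → 46
= RGB(115, 13, 46)


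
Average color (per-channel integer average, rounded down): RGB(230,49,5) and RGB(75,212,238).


Midpoint: each channel = ⌊(C₁+C₂)/2⌋
R: ⌊(230+75)/2⌋ = 152
G: ⌊(49+212)/2⌋ = 130
B: ⌊(5+238)/2⌋ = 121
= RGB(152, 130, 121)


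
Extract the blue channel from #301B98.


Color: #301B98
R = 30 = 48
G = 1B = 27
B = 98 = 152
Blue = 152


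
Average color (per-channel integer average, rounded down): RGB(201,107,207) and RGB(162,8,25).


Midpoint: each channel = ⌊(C₁+C₂)/2⌋
R: ⌊(201+162)/2⌋ = 181
G: ⌊(107+8)/2⌋ = 57
B: ⌊(207+25)/2⌋ = 116
= RGB(181, 57, 116)


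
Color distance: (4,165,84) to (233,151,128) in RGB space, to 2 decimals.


d = √[(R₁-R₂)² + (G₁-G₂)² + (B₁-B₂)²]
d = √[(4-233)² + (165-151)² + (84-128)²]
d = √[52441 + 196 + 1936]
d = √54573
d ≈ 233.61


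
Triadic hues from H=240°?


Triadic: equally spaced at 120° intervals
H1 = 240°
H2 = (240 + 120) mod 360 = 0°
H3 = (240 + 240) mod 360 = 120°
Triadic = 240°, 0°, 120°


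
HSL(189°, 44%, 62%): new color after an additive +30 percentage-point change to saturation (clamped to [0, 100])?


Original S = 44%
Adjustment = +30 percentage points
New S = 44 + (30) = 74
Clamp to [0, 100] → 74
= HSL(189°, 74%, 62%)


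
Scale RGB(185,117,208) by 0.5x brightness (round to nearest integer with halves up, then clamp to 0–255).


Multiply each channel by 0.5, round half up, clamp to [0, 255]
R: 185×0.5 = 92.5 → round → 93
G: 117×0.5 = 58.5 → round → 59
B: 208×0.5 = 104
= RGB(93, 59, 104)


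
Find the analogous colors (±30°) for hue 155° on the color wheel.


Base hue: 155°
Left analog: (155 - 30) mod 360 = 125°
Right analog: (155 + 30) mod 360 = 185°
Analogous hues = 125° and 185°


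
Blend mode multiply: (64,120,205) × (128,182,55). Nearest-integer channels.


Multiply: C = A×B/255, rounded to nearest integer
R: 64×128/255 = 8192/255 ≈ 32.125 → 32
G: 120×182/255 = 21840/255 ≈ 85.647 → 86
B: 205×55/255 = 11275/255 ≈ 44.216 → 44
= RGB(32, 86, 44)


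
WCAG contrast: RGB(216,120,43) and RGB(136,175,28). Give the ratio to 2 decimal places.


Linearize each sRGB channel c=v/255: c/12.92 if c ≤ 0.04045 else ((c+0.055)/1.055)^2.4
L = 0.2126×R_lin + 0.7152×G_lin + 0.0722×B_lin
Color 1 (216,120,43):
  R=216: 216/255≈0.8471 > 0.04045 → ((0.8471+0.055)/1.055)^2.4 ≈ 0.68669
  G=120: 120/255≈0.4706 > 0.04045 → ((0.4706+0.055)/1.055)^2.4 ≈ 0.18782
  B=43: 43/255≈0.1686 > 0.04045 → ((0.1686+0.055)/1.055)^2.4 ≈ 0.02416
  L1 = 0.2126×0.68669 + 0.7152×0.18782 + 0.0722×0.02416 ≈ 0.28206
Color 2 (136,175,28):
  R=136: 136/255≈0.5333 > 0.04045 → ((0.5333+0.055)/1.055)^2.4 ≈ 0.24620
  G=175: 175/255≈0.6863 > 0.04045 → ((0.6863+0.055)/1.055)^2.4 ≈ 0.42869
  B=28: 28/255≈0.1098 > 0.04045 → ((0.1098+0.055)/1.055)^2.4 ≈ 0.01161
  L2 = 0.2126×0.24620 + 0.7152×0.42869 + 0.0722×0.01161 ≈ 0.35978
Lighter = 0.35978, Darker = 0.28206
Ratio = (L_lighter + 0.05) / (L_darker + 0.05)
Ratio = (0.35978 + 0.05) / (0.28206 + 0.05) = 0.40978 / 0.33206 ≈ 1.2340
Ratio ≈ 1.23:1


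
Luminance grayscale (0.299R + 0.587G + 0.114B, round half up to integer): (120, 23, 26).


Gray = 0.299×R + 0.587×G + 0.114×B
Gray = 0.299×120 + 0.587×23 + 0.114×26
Gray = 35.880 + 13.501 + 2.964
Gray = 52.345 → round half up → 52
Gray = 52


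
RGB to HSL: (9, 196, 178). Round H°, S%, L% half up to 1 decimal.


Normalize: R'=9/255≈0.0353, G'=196/255≈0.7686, B'=178/255≈0.6980
Max=196/255, Min=9/255, Δ=Max-Min=187/255
L = (Max+Min)/2 = (196+9)/510 = 205/510 = 0.40196… → L = 40.2%
L ≤ 0.5 → S = Δ/(Max+Min) = 187/(196+9) = 187/205 = 0.91219… → S = 91.2%
(the 1/255 factors cancel in S and H, so raw channel differences can be used)
Max is G' → H = 60 × ((B-R)/Δ + 2) = 60 × ((178-9)/187 + 2)
  169/187 + 2 = 0.9037… + 2 = 2.9037…
  H = 60 × 2.9037… = 174.224…° → H = 174.2°
= HSL(174.2°, 91.2%, 40.2%)


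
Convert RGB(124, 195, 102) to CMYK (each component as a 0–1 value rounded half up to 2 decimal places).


R'=124/255≈0.4863, G'=195/255≈0.7647, B'=102/255≈0.4000
K = 1 - max(R',G',B') = 1 - 195/255 = 60/255 = 0.23529… → 0.24
(1-R'-K)/(1-K) simplifies to (max-R)/max with max = 195:
C = (195-124)/195 = 71/195 = 0.36410… → 0.36
M = (195-195)/195 = 0/195 = 0 → 0.00
Y = (195-102)/195 = 93/195 = 0.47692… → 0.48
= CMYK(0.36, 0.00, 0.48, 0.24)


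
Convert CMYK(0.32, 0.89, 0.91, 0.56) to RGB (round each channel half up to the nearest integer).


R = 255 × (1-C) × (1-K) = 255 × 0.68 × 0.44 = 76.296 → 76
G = 255 × (1-M) × (1-K) = 255 × 0.11 × 0.44 = 12.342 → 12
B = 255 × (1-Y) × (1-K) = 255 × 0.09 × 0.44 = 10.098 → 10
= RGB(76, 12, 10)


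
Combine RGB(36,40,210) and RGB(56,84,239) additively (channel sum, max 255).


Additive: each channel = min(255, C₁+C₂)
R: 36+56 = 92 → 92
G: 40+84 = 124 → 124
B: 210+239 = 449 → 255
= RGB(92, 124, 255)


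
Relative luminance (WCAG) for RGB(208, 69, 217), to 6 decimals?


Linearize each channel (sRGB transfer function): c = v/255; c_lin = c/12.92 if c ≤ 0.04045, else ((c+0.055)/1.055)^2.4
  R: 208/255 ≈ 0.815686 > 0.04045 → ((0.815686+0.055)/1.055)^2.4 ≈ 0.630757
  G: 69/255 ≈ 0.270588 > 0.04045 → ((0.270588+0.055)/1.055)^2.4 ≈ 0.059511
  B: 217/255 ≈ 0.850980 > 0.04045 → ((0.850980+0.055)/1.055)^2.4 ≈ 0.693872
R_lin = 0.630757, G_lin = 0.059511, B_lin = 0.693872
L = 0.2126×R + 0.7152×G + 0.0722×B
L = 0.2126×0.630757 + 0.7152×0.059511 + 0.0722×0.693872
L ≈ 0.226759


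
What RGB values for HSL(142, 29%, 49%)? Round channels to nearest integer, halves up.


H=142°, S=0.29, L=0.49
C = (1-|2L-1|)×S = (1-|-0.02|)×0.29 = 0.2842
H' = H/60 = 142/60 ≈ 2.3667; X = C×(1-|H' mod 2 - 1|) ≈ 0.1042
m = L - C/2 = 0.49 - 0.1421 = 0.3479
Sector ⌊H'⌋ = 2 → (R',G',B') = (0.0, 0.2842, ≈0.1042)
RGB = ((R'+m)×255, (G'+m)×255, (B'+m)×255) = (88.7145, 161.1855, 115.2872)
Round half up → RGB(89, 161, 115)


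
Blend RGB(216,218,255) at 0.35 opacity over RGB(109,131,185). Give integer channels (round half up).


C = α×F + (1-α)×B, with 1-α = 0.65
R: 0.35×216 + 0.65×109 = 75.60 + 70.85 = 146.45 → 146
G: 0.35×218 + 0.65×131 = 76.30 + 85.15 = 161.45 → 161
B: 0.35×255 + 0.65×185 = 89.25 + 120.25 = 209.50 → 210
= RGB(146, 161, 210)


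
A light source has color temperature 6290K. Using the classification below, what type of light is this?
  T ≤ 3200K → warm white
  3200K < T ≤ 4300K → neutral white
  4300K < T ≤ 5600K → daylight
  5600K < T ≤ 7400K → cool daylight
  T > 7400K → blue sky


Temperature: 6290K
5600K < 6290K ≤ 7400K → cool daylight
Classification: cool daylight


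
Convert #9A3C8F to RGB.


9A → 154 (R)
3C → 60 (G)
8F → 143 (B)
= RGB(154, 60, 143)


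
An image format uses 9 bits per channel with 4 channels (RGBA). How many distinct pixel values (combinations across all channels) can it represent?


Total bits = 9 bits/channel × 4 channels = 36 bits
Distinct pixel values = 2^36
= 68,719,476,736 pixel values


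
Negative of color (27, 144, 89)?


Invert: (255-R, 255-G, 255-B)
R: 255-27 = 228
G: 255-144 = 111
B: 255-89 = 166
= RGB(228, 111, 166)


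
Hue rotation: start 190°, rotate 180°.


New hue = (H + rotation) mod 360
New hue = (190 + 180) mod 360
= 370 mod 360
= 10°


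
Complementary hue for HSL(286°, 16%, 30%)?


Complement = opposite side of color wheel = hue + 180°
H' = (286 + 180) mod 360 = 106°
S and L unchanged.
= HSL(106°, 16%, 30%)


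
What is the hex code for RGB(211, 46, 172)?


R = 211 → D3 (hex)
G = 46 → 2E (hex)
B = 172 → AC (hex)
Hex = #D32EAC


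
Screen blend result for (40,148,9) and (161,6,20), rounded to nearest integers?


Screen: C = 255 - (255-A)×(255-B)/255, rounded to nearest integer
R: 255 - (255-40)×(255-161)/255 = 255 - 20210/255 ≈ 255 - 79.255 = 175.745 → 176
G: 255 - (255-148)×(255-6)/255 = 255 - 26643/255 ≈ 255 - 104.482 = 150.518 → 151
B: 255 - (255-9)×(255-20)/255 = 255 - 57810/255 ≈ 255 - 226.706 = 28.294 → 28
= RGB(176, 151, 28)


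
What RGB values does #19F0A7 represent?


19 → 25 (R)
F0 → 240 (G)
A7 → 167 (B)
= RGB(25, 240, 167)


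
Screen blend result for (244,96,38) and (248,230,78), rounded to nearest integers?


Screen: C = 255 - (255-A)×(255-B)/255, rounded to nearest integer
R: 255 - (255-244)×(255-248)/255 = 255 - 77/255 ≈ 255 - 0.302 = 254.698 → 255
G: 255 - (255-96)×(255-230)/255 = 255 - 3975/255 ≈ 255 - 15.588 = 239.412 → 239
B: 255 - (255-38)×(255-78)/255 = 255 - 38409/255 ≈ 255 - 150.624 = 104.376 → 104
= RGB(255, 239, 104)


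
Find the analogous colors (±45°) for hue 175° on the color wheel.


Base hue: 175°
Left analog: (175 - 45) mod 360 = 130°
Right analog: (175 + 45) mod 360 = 220°
Analogous hues = 130° and 220°


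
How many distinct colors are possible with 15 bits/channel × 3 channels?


Total bits = 15 bits/channel × 3 channels = 45 bits
Distinct colors = 2^45
= 35,184,372,088,832 colors


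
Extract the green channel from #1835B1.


Color: #1835B1
R = 18 = 24
G = 35 = 53
B = B1 = 177
Green = 53


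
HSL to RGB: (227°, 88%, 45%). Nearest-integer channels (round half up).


H=227°, S=0.88, L=0.45
C = (1-|2L-1|)×S = (1-|-0.10|)×0.88 = 0.792
H' = H/60 = 227/60 ≈ 3.7833; X = C×(1-|H' mod 2 - 1|) = 0.1716
m = L - C/2 = 0.45 - 0.396 = 0.054
Sector ⌊H'⌋ = 3 → (R',G',B') = (0.0, 0.1716, 0.792)
RGB = ((R'+m)×255, (G'+m)×255, (B'+m)×255) = (13.77, 57.528, 215.73)
Round half up → RGB(14, 58, 216)


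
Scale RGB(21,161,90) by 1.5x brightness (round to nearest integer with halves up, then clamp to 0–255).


Multiply each channel by 1.5, round half up, clamp to [0, 255]
R: 21×1.5 = 31.5 → round → 32
G: 161×1.5 = 241.5 → round → 242
B: 90×1.5 = 135
= RGB(32, 242, 135)


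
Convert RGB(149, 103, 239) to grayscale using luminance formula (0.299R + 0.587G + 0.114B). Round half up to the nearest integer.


Gray = 0.299×R + 0.587×G + 0.114×B
Gray = 0.299×149 + 0.587×103 + 0.114×239
Gray = 44.551 + 60.461 + 27.246
Gray = 132.258 → round half up → 132
Gray = 132


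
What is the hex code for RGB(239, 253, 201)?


R = 239 → EF (hex)
G = 253 → FD (hex)
B = 201 → C9 (hex)
Hex = #EFFDC9


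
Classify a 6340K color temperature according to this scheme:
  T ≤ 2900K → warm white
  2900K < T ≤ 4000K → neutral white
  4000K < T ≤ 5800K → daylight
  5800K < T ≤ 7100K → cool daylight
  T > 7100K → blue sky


Temperature: 6340K
5800K < 6340K ≤ 7100K → cool daylight
Classification: cool daylight


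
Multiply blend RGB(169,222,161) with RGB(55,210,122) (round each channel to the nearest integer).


Multiply: C = A×B/255, rounded to nearest integer
R: 169×55/255 = 9295/255 ≈ 36.451 → 36
G: 222×210/255 = 46620/255 ≈ 182.824 → 183
B: 161×122/255 = 19642/255 ≈ 77.027 → 77
= RGB(36, 183, 77)


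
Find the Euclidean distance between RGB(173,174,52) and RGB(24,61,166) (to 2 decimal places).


d = √[(R₁-R₂)² + (G₁-G₂)² + (B₁-B₂)²]
d = √[(173-24)² + (174-61)² + (52-166)²]
d = √[22201 + 12769 + 12996]
d = √47966
d ≈ 219.01


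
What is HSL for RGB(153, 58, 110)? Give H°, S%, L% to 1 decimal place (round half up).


Normalize: R'=153/255≈0.6000, G'=58/255≈0.2275, B'=110/255≈0.4314
Max=153/255, Min=58/255, Δ=Max-Min=95/255
L = (Max+Min)/2 = (153+58)/510 = 211/510 = 0.41372… → L = 41.4%
L ≤ 0.5 → S = Δ/(Max+Min) = 95/(153+58) = 95/211 = 0.45023… → S = 45.0%
(the 1/255 factors cancel in S and H, so raw channel differences can be used)
Max is R' → H = 60 × (((G-B)/Δ) mod 6) = 60 × (((58-110)/95) mod 6)
  (-52)/95 = -0.5473…; negative, so add 6 → 5.4526…
  H = 60 × 5.4526… = 327.157…° → H = 327.2°
= HSL(327.2°, 45.0%, 41.4%)


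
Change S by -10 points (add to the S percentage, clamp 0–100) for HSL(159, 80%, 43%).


Original S = 80%
Adjustment = -10 percentage points
New S = 80 + (-10) = 70
Clamp to [0, 100] → 70
= HSL(159°, 70%, 43%)


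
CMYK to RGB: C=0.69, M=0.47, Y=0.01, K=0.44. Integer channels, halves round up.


R = 255 × (1-C) × (1-K) = 255 × 0.31 × 0.56 = 44.268 → 44
G = 255 × (1-M) × (1-K) = 255 × 0.53 × 0.56 = 75.684 → 76
B = 255 × (1-Y) × (1-K) = 255 × 0.99 × 0.56 = 141.372 → 141
= RGB(44, 76, 141)


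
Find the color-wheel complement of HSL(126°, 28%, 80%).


Complement = opposite side of color wheel = hue + 180°
H' = (126 + 180) mod 360 = 306°
S and L unchanged.
= HSL(306°, 28%, 80%)


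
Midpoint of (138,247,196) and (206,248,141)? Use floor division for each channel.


Midpoint: each channel = ⌊(C₁+C₂)/2⌋
R: ⌊(138+206)/2⌋ = 172
G: ⌊(247+248)/2⌋ = 247
B: ⌊(196+141)/2⌋ = 168
= RGB(172, 247, 168)


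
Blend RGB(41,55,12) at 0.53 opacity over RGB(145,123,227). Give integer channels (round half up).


C = α×F + (1-α)×B, with 1-α = 0.47
R: 0.53×41 + 0.47×145 = 21.73 + 68.15 = 89.88 → 90
G: 0.53×55 + 0.47×123 = 29.15 + 57.81 = 86.96 → 87
B: 0.53×12 + 0.47×227 = 6.36 + 106.69 = 113.05 → 113
= RGB(90, 87, 113)


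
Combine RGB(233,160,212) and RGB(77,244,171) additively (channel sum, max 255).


Additive: each channel = min(255, C₁+C₂)
R: 233+77 = 310 → 255
G: 160+244 = 404 → 255
B: 212+171 = 383 → 255
= RGB(255, 255, 255)


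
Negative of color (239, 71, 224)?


Invert: (255-R, 255-G, 255-B)
R: 255-239 = 16
G: 255-71 = 184
B: 255-224 = 31
= RGB(16, 184, 31)


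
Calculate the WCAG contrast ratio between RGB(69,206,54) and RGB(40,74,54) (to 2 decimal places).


Linearize each sRGB channel c=v/255: c/12.92 if c ≤ 0.04045 else ((c+0.055)/1.055)^2.4
L = 0.2126×R_lin + 0.7152×G_lin + 0.0722×B_lin
Color 1 (69,206,54):
  R=69: 69/255≈0.2706 > 0.04045 → ((0.2706+0.055)/1.055)^2.4 ≈ 0.05951
  G=206: 206/255≈0.8078 > 0.04045 → ((0.8078+0.055)/1.055)^2.4 ≈ 0.61721
  B=54: 54/255≈0.2118 > 0.04045 → ((0.2118+0.055)/1.055)^2.4 ≈ 0.03689
  L1 = 0.2126×0.05951 + 0.7152×0.61721 + 0.0722×0.03689 ≈ 0.45674
Color 2 (40,74,54):
  R=40: 40/255≈0.1569 > 0.04045 → ((0.1569+0.055)/1.055)^2.4 ≈ 0.02122
  G=74: 74/255≈0.2902 > 0.04045 → ((0.2902+0.055)/1.055)^2.4 ≈ 0.06848
  B=54: 54/255≈0.2118 > 0.04045 → ((0.2118+0.055)/1.055)^2.4 ≈ 0.03689
  L2 = 0.2126×0.02122 + 0.7152×0.06848 + 0.0722×0.03689 ≈ 0.05615
Lighter = 0.45674, Darker = 0.05615
Ratio = (L_lighter + 0.05) / (L_darker + 0.05)
Ratio = (0.45674 + 0.05) / (0.05615 + 0.05) = 0.50674 / 0.10615 ≈ 4.7738
Ratio ≈ 4.77:1


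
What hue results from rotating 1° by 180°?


New hue = (H + rotation) mod 360
New hue = (1 + 180) mod 360
= 181 mod 360
= 181°


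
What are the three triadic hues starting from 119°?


Triadic: equally spaced at 120° intervals
H1 = 119°
H2 = (119 + 120) mod 360 = 239°
H3 = (119 + 240) mod 360 = 359°
Triadic = 119°, 239°, 359°


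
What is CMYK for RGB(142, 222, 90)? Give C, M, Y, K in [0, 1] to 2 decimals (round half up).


R'=142/255≈0.5569, G'=222/255≈0.8706, B'=90/255≈0.3529
K = 1 - max(R',G',B') = 1 - 222/255 = 33/255 = 0.12941… → 0.13
(1-R'-K)/(1-K) simplifies to (max-R)/max with max = 222:
C = (222-142)/222 = 80/222 = 0.36036… → 0.36
M = (222-222)/222 = 0/222 = 0 → 0.00
Y = (222-90)/222 = 132/222 = 0.59459… → 0.59
= CMYK(0.36, 0.00, 0.59, 0.13)


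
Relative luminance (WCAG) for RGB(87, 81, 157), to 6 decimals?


Linearize each channel (sRGB transfer function): c = v/255; c_lin = c/12.92 if c ≤ 0.04045, else ((c+0.055)/1.055)^2.4
  R: 87/255 ≈ 0.341176 > 0.04045 → ((0.341176+0.055)/1.055)^2.4 ≈ 0.095307
  G: 81/255 ≈ 0.317647 > 0.04045 → ((0.317647+0.055)/1.055)^2.4 ≈ 0.082283
  B: 157/255 ≈ 0.615686 > 0.04045 → ((0.615686+0.055)/1.055)^2.4 ≈ 0.337164
R_lin = 0.095307, G_lin = 0.082283, B_lin = 0.337164
L = 0.2126×R + 0.7152×G + 0.0722×B
L = 0.2126×0.095307 + 0.7152×0.082283 + 0.0722×0.337164
L ≈ 0.103454


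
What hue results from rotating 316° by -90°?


New hue = (H + rotation) mod 360
New hue = (316 -90) mod 360
= 226 mod 360
= 226°


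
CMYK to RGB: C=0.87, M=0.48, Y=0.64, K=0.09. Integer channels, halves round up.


R = 255 × (1-C) × (1-K) = 255 × 0.13 × 0.91 = 30.1665 → 30
G = 255 × (1-M) × (1-K) = 255 × 0.52 × 0.91 = 120.666 → 121
B = 255 × (1-Y) × (1-K) = 255 × 0.36 × 0.91 = 83.538 → 84
= RGB(30, 121, 84)


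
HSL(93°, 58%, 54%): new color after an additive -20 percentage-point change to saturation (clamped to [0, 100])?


Original S = 58%
Adjustment = -20 percentage points
New S = 58 + (-20) = 38
Clamp to [0, 100] → 38
= HSL(93°, 38%, 54%)


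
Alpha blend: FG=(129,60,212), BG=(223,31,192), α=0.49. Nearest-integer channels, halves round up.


C = α×F + (1-α)×B, with 1-α = 0.51
R: 0.49×129 + 0.51×223 = 63.21 + 113.73 = 176.94 → 177
G: 0.49×60 + 0.51×31 = 29.40 + 15.81 = 45.21 → 45
B: 0.49×212 + 0.51×192 = 103.88 + 97.92 = 201.80 → 202
= RGB(177, 45, 202)


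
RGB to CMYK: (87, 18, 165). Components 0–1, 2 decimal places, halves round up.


R'=87/255≈0.3412, G'=18/255≈0.0706, B'=165/255≈0.6471
K = 1 - max(R',G',B') = 1 - 165/255 = 90/255 = 0.35294… → 0.35
(1-R'-K)/(1-K) simplifies to (max-R)/max with max = 165:
C = (165-87)/165 = 78/165 = 0.47272… → 0.47
M = (165-18)/165 = 147/165 = 0.89090… → 0.89
Y = (165-165)/165 = 0/165 = 0 → 0.00
= CMYK(0.47, 0.89, 0.00, 0.35)


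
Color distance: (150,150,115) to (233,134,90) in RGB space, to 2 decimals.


d = √[(R₁-R₂)² + (G₁-G₂)² + (B₁-B₂)²]
d = √[(150-233)² + (150-134)² + (115-90)²]
d = √[6889 + 256 + 625]
d = √7770
d ≈ 88.15


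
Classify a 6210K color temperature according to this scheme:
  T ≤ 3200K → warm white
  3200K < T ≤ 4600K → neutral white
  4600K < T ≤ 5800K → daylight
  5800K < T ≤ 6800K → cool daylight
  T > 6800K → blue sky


Temperature: 6210K
5800K < 6210K ≤ 6800K → cool daylight
Classification: cool daylight


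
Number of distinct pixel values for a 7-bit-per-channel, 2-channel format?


Total bits = 7 bits/channel × 2 channels = 14 bits
Distinct pixel values = 2^14
= 16,384 pixel values


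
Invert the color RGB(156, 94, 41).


Invert: (255-R, 255-G, 255-B)
R: 255-156 = 99
G: 255-94 = 161
B: 255-41 = 214
= RGB(99, 161, 214)


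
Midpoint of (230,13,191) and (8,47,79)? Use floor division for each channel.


Midpoint: each channel = ⌊(C₁+C₂)/2⌋
R: ⌊(230+8)/2⌋ = 119
G: ⌊(13+47)/2⌋ = 30
B: ⌊(191+79)/2⌋ = 135
= RGB(119, 30, 135)


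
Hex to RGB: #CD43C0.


CD → 205 (R)
43 → 67 (G)
C0 → 192 (B)
= RGB(205, 67, 192)


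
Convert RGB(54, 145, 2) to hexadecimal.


R = 54 → 36 (hex)
G = 145 → 91 (hex)
B = 2 → 02 (hex)
Hex = #369102


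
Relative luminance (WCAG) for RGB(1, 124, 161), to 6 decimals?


Linearize each channel (sRGB transfer function): c = v/255; c_lin = c/12.92 if c ≤ 0.04045, else ((c+0.055)/1.055)^2.4
  R: 1/255 ≈ 0.003922 ≤ 0.04045 → 0.003922/12.92 ≈ 0.000304
  G: 124/255 ≈ 0.486275 > 0.04045 → ((0.486275+0.055)/1.055)^2.4 ≈ 0.201556
  B: 161/255 ≈ 0.631373 > 0.04045 → ((0.631373+0.055)/1.055)^2.4 ≈ 0.356400
R_lin = 0.000304, G_lin = 0.201556, B_lin = 0.356400
L = 0.2126×R + 0.7152×G + 0.0722×B
L = 0.2126×0.000304 + 0.7152×0.201556 + 0.0722×0.356400
L ≈ 0.169950


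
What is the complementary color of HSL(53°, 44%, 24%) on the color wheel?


Complement = opposite side of color wheel = hue + 180°
H' = (53 + 180) mod 360 = 233°
S and L unchanged.
= HSL(233°, 44%, 24%)


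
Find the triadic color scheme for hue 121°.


Triadic: equally spaced at 120° intervals
H1 = 121°
H2 = (121 + 120) mod 360 = 241°
H3 = (121 + 240) mod 360 = 1°
Triadic = 121°, 241°, 1°
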